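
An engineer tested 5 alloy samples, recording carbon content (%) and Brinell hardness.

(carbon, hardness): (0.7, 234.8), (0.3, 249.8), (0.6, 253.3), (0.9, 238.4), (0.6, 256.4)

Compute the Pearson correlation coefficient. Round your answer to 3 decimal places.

-0.560

n = 5, Σx = 3.1, Σy = 1232.7, Σx² = 2.11, Σy² = 304267.49, Σxy = 759.68
nΣxy − ΣxΣy = 3798.4 − 3821.37 = -22.97
nΣx² − (Σx)² = 10.55 − 9.61 = 0.94; nΣy² − (Σy)² = 1521337.45 − 1519549.29 = 1788.16
r = -22.97 / √(0.94 × 1788.16) = -22.97 / 40.9984 ≈ -0.560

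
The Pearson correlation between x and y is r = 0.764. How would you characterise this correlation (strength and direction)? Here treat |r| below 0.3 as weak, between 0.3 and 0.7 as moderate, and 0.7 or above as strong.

r = 0.764 > 0 so the relationship is positive.
|r| = 0.764, which falls in the strong range.

strong positive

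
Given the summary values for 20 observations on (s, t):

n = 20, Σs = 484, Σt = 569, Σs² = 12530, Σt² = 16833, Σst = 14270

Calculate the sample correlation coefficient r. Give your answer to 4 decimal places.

0.6890

r = (nΣst − ΣsΣt) / √[(nΣs² − (Σs)²)(nΣt² − (Σt)²)]
Numerator: 20×14270 − 484×569 = 10004
Denominator: √[(250600 − 234256)(336660 − 323761)] = √[16344 × 12899] = 14519.6851
r = 10004 / 14519.6851 ≈ 0.6890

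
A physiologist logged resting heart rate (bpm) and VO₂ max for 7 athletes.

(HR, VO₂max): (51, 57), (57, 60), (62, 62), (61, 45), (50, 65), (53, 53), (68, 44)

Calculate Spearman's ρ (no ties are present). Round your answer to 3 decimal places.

Rank HR: 2, 4, 6, 5, 1, 3, 7
Rank VO₂max: 4, 5, 6, 2, 7, 3, 1
d = rank(HR) − rank(VO₂max): -2, -1, 0, 3, -6, 0, 6; Σd² = 86
ρ = 1 − 6Σd² / [n(n²−1)] = 1 − 6×86 / (7×48) = 1 − 516/336 ≈ -0.536

-0.536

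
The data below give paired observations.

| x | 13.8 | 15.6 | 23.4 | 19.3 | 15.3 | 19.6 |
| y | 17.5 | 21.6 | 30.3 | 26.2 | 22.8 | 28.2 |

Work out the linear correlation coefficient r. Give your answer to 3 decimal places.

0.956

n = 6, Σx = 107, Σy = 146.6, Σx² = 1972.1, Σy² = 3692.42, Σxy = 2694.7
nΣxy − ΣxΣy = 16168.2 − 15686.2 = 482
nΣx² − (Σx)² = 11832.6 − 11449 = 383.6; nΣy² − (Σy)² = 22154.52 − 21491.56 = 662.96
r = 482 / √(383.6 × 662.96) = 482 / 504.2930 ≈ 0.956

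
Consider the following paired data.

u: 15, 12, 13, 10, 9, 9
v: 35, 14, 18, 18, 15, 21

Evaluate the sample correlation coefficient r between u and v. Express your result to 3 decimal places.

0.642

n = 6, Σu = 68, Σv = 121, Σu² = 800, Σv² = 2735, Σuv = 1431
nΣuv − ΣuΣv = 8586 − 8228 = 358
nΣu² − (Σu)² = 4800 − 4624 = 176; nΣv² − (Σv)² = 16410 − 14641 = 1769
r = 358 / √(176 × 1769) = 358 / 557.9821 ≈ 0.642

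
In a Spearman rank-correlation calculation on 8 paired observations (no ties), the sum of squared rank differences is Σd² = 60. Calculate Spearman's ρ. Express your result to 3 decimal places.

ρ = 1 − 6Σd² / [n(n²−1)] = 1 − 6×60 / (8×63)
  = 1 − 360/504 = 1 − 0.7143 ≈ 0.286

0.286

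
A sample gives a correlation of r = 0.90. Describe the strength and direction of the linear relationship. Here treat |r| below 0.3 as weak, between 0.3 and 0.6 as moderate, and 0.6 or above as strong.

r = 0.90 > 0 so the relationship is positive.
|r| = 0.90, which falls in the strong range.

strong positive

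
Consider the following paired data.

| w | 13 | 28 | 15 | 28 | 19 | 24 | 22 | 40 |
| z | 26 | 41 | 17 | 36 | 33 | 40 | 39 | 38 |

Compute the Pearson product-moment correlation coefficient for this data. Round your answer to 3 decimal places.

n = 8, Σw = 189, Σz = 270, Σw² = 4983, Σz² = 9596, Σwz = 6714
nΣwz − ΣwΣz = 53712 − 51030 = 2682
nΣw² − (Σw)² = 39864 − 35721 = 4143; nΣz² − (Σz)² = 76768 − 72900 = 3868
r = 2682 / √(4143 × 3868) = 2682 / 4003.1393 ≈ 0.670

0.670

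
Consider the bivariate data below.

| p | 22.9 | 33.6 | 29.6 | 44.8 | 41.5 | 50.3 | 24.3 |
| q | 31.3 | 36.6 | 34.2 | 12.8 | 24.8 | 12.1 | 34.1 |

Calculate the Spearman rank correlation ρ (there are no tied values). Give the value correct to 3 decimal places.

-0.643

Rank p: 1, 4, 3, 6, 5, 7, 2
Rank q: 4, 7, 6, 2, 3, 1, 5
d = rank(p) − rank(q): -3, -3, -3, 4, 2, 6, -3; Σd² = 92
ρ = 1 − 6Σd² / [n(n²−1)] = 1 − 6×92 / (7×48) = 1 − 552/336 ≈ -0.643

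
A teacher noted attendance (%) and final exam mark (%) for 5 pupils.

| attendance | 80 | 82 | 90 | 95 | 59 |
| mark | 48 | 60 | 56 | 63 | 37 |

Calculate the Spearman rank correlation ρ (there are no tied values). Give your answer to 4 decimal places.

Rank attendance: 2, 3, 4, 5, 1
Rank mark: 2, 4, 3, 5, 1
d = rank(attendance) − rank(mark): 0, -1, 1, 0, 0; Σd² = 2
ρ = 1 − 6Σd² / [n(n²−1)] = 1 − 6×2 / (5×24) = 1 − 12/120 ≈ 0.9000

0.9000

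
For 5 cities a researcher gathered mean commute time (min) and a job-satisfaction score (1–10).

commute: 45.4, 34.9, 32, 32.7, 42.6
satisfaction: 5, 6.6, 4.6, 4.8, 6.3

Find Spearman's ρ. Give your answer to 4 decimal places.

Rank commute: 5, 3, 1, 2, 4
Rank satisfaction: 3, 5, 1, 2, 4
d = rank(commute) − rank(satisfaction): 2, -2, 0, 0, 0; Σd² = 8
ρ = 1 − 6Σd² / [n(n²−1)] = 1 − 6×8 / (5×24) = 1 − 48/120 ≈ 0.6000

0.6000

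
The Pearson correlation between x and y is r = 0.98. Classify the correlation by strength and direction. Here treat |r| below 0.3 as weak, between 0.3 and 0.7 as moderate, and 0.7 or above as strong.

r = 0.98 > 0 so the relationship is positive.
|r| = 0.98, which falls in the strong range.

strong positive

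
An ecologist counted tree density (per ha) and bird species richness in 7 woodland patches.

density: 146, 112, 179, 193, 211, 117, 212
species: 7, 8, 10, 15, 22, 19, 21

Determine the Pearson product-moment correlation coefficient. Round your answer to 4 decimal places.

n = 7, Σx = 1170, Σy = 102, Σx² = 206304, Σy² = 1724, Σxy = 17920
nΣxy − ΣxΣy = 125440 − 119340 = 6100
nΣx² − (Σx)² = 1444128 − 1368900 = 75228; nΣy² − (Σy)² = 12068 − 10404 = 1664
r = 6100 / √(75228 × 1664) = 6100 / 11188.3597 ≈ 0.5452

0.5452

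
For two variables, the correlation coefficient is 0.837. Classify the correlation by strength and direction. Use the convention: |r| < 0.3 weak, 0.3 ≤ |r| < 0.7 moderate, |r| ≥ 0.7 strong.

strong positive

r = 0.837 > 0 so the relationship is positive.
|r| = 0.837, which falls in the strong range.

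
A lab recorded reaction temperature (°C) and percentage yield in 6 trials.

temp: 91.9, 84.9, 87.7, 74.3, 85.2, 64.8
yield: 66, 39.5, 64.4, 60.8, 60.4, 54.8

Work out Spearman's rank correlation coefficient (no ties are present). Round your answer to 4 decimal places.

Rank temp: 6, 3, 5, 2, 4, 1
Rank yield: 6, 1, 5, 4, 3, 2
d = rank(temp) − rank(yield): 0, 2, 0, -2, 1, -1; Σd² = 10
ρ = 1 − 6Σd² / [n(n²−1)] = 1 − 6×10 / (6×35) = 1 − 60/210 ≈ 0.7143

0.7143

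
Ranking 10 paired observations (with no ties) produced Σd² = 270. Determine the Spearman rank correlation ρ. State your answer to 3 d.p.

ρ = 1 − 6Σd² / [n(n²−1)] = 1 − 6×270 / (10×99)
  = 1 − 1620/990 = 1 − 1.6364 ≈ -0.636

-0.636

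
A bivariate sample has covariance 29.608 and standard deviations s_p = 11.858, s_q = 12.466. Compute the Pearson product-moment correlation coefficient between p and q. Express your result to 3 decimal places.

r = Cov(p,q) / (s_p · s_q) = 29.608 / (11.858 × 12.466)
  = 29.608 / 147.8218 ≈ 0.200

0.200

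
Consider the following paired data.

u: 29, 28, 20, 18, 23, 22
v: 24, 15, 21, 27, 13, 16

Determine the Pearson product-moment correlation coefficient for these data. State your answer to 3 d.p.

-0.278

n = 6, Σu = 140, Σv = 116, Σu² = 3362, Σv² = 2396, Σuv = 2673
nΣuv − ΣuΣv = 16038 − 16240 = -202
nΣu² − (Σu)² = 20172 − 19600 = 572; nΣv² − (Σv)² = 14376 − 13456 = 920
r = -202 / √(572 × 920) = -202 / 725.4240 ≈ -0.278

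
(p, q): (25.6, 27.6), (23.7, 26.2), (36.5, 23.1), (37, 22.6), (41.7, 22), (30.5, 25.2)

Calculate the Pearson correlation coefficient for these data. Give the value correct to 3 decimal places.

n = 6, Σp = 195, Σq = 146.7, Σp² = 6587.44, Σq² = 3611.61, Σpq = 4692.85
nΣpq − ΣpΣq = 28157.1 − 28606.5 = -449.4
nΣp² − (Σp)² = 39524.64 − 38025 = 1499.64; nΣq² − (Σq)² = 21669.66 − 21520.89 = 148.77
r = -449.4 / √(1499.64 × 148.77) = -449.4 / 472.3362 ≈ -0.951

-0.951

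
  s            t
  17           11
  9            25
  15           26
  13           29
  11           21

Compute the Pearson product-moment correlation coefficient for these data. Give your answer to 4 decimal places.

-0.5206

n = 5, Σs = 65, Σt = 112, Σs² = 885, Σt² = 2704, Σst = 1410
nΣst − ΣsΣt = 7050 − 7280 = -230
nΣs² − (Σs)² = 4425 − 4225 = 200; nΣt² − (Σt)² = 13520 − 12544 = 976
r = -230 / √(200 × 976) = -230 / 441.8144 ≈ -0.5206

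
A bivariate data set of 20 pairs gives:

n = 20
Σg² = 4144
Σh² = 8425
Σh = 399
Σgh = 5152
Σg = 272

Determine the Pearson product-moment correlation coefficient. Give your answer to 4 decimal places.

-0.6034

r = (nΣgh − ΣgΣh) / √[(nΣg² − (Σg)²)(nΣh² − (Σh)²)]
Numerator: 20×5152 − 272×399 = -5488
Denominator: √[(82880 − 73984)(168500 − 159201)] = √[8896 × 9299] = 9095.2682
r = -5488 / 9095.2682 ≈ -0.6034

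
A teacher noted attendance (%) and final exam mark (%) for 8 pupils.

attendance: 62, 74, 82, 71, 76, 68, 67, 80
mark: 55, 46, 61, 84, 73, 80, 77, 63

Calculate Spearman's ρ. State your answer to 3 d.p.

-0.190

Rank attendance: 1, 5, 8, 4, 6, 3, 2, 7
Rank mark: 2, 1, 3, 8, 5, 7, 6, 4
d = rank(attendance) − rank(mark): -1, 4, 5, -4, 1, -4, -4, 3; Σd² = 100
ρ = 1 − 6Σd² / [n(n²−1)] = 1 − 6×100 / (8×63) = 1 − 600/504 ≈ -0.190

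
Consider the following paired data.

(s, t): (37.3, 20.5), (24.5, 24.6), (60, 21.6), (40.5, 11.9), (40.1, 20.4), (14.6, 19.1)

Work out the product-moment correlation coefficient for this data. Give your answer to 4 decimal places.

n = 6, Σs = 217, Σt = 118.1, Σs² = 9052.96, Σt² = 2414.55, Σst = 4242.2
nΣst − ΣsΣt = 25453.2 − 25627.7 = -174.5
nΣs² − (Σs)² = 54317.76 − 47089 = 7228.76; nΣt² − (Σt)² = 14487.3 − 13947.61 = 539.69
r = -174.5 / √(7228.76 × 539.69) = -174.5 / 1975.1682 ≈ -0.0883

-0.0883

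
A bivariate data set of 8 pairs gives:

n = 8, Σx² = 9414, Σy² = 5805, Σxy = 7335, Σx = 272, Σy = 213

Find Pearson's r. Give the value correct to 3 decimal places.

0.624

r = (nΣxy − ΣxΣy) / √[(nΣx² − (Σx)²)(nΣy² − (Σy)²)]
Numerator: 8×7335 − 272×213 = 744
Denominator: √[(75312 − 73984)(46440 − 45369)] = √[1328 × 1071] = 1192.5972
r = 744 / 1192.5972 ≈ 0.624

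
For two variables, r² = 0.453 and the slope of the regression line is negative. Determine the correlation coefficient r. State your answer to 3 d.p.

|r| = √0.453 = 0.673
The association is negative, so r = −0.673.

-0.673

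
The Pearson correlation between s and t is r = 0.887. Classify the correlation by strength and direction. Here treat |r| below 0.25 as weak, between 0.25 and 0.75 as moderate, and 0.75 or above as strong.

r = 0.887 > 0 so the relationship is positive.
|r| = 0.887, which falls in the strong range.

strong positive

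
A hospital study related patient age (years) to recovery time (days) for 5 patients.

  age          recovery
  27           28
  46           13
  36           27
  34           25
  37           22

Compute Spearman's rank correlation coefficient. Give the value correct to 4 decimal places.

Rank age: 1, 5, 3, 2, 4
Rank recovery: 5, 1, 4, 3, 2
d = rank(age) − rank(recovery): -4, 4, -1, -1, 2; Σd² = 38
ρ = 1 − 6Σd² / [n(n²−1)] = 1 − 6×38 / (5×24) = 1 − 228/120 ≈ -0.9000

-0.9000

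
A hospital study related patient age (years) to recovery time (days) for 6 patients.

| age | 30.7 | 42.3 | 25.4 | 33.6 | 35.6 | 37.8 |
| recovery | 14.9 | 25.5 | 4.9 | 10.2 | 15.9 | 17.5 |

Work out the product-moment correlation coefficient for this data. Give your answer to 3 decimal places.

0.922

n = 6, Σx = 205.4, Σy = 88.9, Σx² = 7202.1, Σy² = 1559.37, Σxy = 3230.8
nΣxy − ΣxΣy = 19384.8 − 18260.06 = 1124.74
nΣx² − (Σx)² = 43212.6 − 42189.16 = 1023.44; nΣy² − (Σy)² = 9356.22 − 7903.21 = 1453.01
r = 1124.74 / √(1023.44 × 1453.01) = 1124.74 / 1219.4542 ≈ 0.922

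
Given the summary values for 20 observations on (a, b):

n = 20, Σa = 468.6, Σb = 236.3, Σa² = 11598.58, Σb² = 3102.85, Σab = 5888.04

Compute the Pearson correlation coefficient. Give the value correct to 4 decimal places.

r = (nΣab − ΣaΣb) / √[(nΣa² − (Σa)²)(nΣb² − (Σb)²)]
Numerator: 20×5888.04 − 468.6×236.3 = 7030.62
Denominator: √[(231971.6 − 219585.96)(62057 − 55837.69)] = √[12385.64 × 6219.31] = 8776.6813
r = 7030.62 / 8776.6813 ≈ 0.8011

0.8011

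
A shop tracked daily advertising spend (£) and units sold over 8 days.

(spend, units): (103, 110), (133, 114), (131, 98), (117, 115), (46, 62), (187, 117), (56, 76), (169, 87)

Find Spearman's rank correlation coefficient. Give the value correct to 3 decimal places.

Rank spend: 3, 6, 5, 4, 1, 8, 2, 7
Rank units: 5, 6, 4, 7, 1, 8, 2, 3
d = rank(spend) − rank(units): -2, 0, 1, -3, 0, 0, 0, 4; Σd² = 30
ρ = 1 − 6Σd² / [n(n²−1)] = 1 − 6×30 / (8×63) = 1 − 180/504 ≈ 0.643

0.643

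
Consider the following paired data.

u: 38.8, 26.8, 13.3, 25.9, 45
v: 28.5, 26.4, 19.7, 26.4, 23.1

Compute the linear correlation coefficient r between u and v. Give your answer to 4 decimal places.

n = 5, Σu = 149.8, Σv = 124.1, Σu² = 5096.38, Σv² = 3127.87, Σuv = 3798.59
nΣuv − ΣuΣv = 18992.95 − 18590.18 = 402.77
nΣu² − (Σu)² = 25481.9 − 22440.04 = 3041.86; nΣv² − (Σv)² = 15639.35 − 15400.81 = 238.54
r = 402.77 / √(3041.86 × 238.54) = 402.77 / 851.8247 ≈ 0.4728

0.4728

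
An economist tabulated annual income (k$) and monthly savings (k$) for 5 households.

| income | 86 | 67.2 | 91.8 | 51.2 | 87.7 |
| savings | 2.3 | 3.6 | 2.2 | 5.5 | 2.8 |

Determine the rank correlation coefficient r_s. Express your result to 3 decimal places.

Rank income: 3, 2, 5, 1, 4
Rank savings: 2, 4, 1, 5, 3
d = rank(income) − rank(savings): 1, -2, 4, -4, 1; Σd² = 38
ρ = 1 − 6Σd² / [n(n²−1)] = 1 − 6×38 / (5×24) = 1 − 228/120 ≈ -0.900

-0.900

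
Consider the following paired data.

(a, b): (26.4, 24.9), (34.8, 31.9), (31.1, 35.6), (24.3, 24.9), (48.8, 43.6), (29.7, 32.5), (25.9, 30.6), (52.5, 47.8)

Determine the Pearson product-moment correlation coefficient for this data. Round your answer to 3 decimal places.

0.947

n = 8, Σa = 273.5, Σb = 271.8, Σa² = 10156.29, Σb² = 9703.4, Σab = 9874.68
nΣab − ΣaΣb = 78997.44 − 74337.3 = 4660.14
nΣa² − (Σa)² = 81250.32 − 74802.25 = 6448.07; nΣb² − (Σb)² = 77627.2 − 73875.24 = 3751.96
r = 4660.14 / √(6448.07 × 3751.96) = 4660.14 / 4918.6279 ≈ 0.947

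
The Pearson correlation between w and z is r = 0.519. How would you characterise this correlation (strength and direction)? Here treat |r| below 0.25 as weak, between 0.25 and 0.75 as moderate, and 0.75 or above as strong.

moderate positive

r = 0.519 > 0 so the relationship is positive.
|r| = 0.519, which falls in the moderate range.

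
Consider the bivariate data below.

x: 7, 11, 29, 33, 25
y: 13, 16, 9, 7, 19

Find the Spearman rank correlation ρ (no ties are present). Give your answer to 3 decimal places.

-0.600

Rank x: 1, 2, 4, 5, 3
Rank y: 3, 4, 2, 1, 5
d = rank(x) − rank(y): -2, -2, 2, 4, -2; Σd² = 32
ρ = 1 − 6Σd² / [n(n²−1)] = 1 − 6×32 / (5×24) = 1 − 192/120 ≈ -0.600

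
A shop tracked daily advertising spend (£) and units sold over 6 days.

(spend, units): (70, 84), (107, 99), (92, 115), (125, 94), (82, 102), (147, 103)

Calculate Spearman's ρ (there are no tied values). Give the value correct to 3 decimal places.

0.314

Rank spend: 1, 4, 3, 5, 2, 6
Rank units: 1, 3, 6, 2, 4, 5
d = rank(spend) − rank(units): 0, 1, -3, 3, -2, 1; Σd² = 24
ρ = 1 − 6Σd² / [n(n²−1)] = 1 − 6×24 / (6×35) = 1 − 144/210 ≈ 0.314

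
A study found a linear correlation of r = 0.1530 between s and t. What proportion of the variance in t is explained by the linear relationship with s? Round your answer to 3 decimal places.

r² = (0.1530)² = 0.023

0.023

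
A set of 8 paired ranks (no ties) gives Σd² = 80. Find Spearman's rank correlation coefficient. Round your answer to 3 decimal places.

ρ = 1 − 6Σd² / [n(n²−1)] = 1 − 6×80 / (8×63)
  = 1 − 480/504 = 1 − 0.9524 ≈ 0.048

0.048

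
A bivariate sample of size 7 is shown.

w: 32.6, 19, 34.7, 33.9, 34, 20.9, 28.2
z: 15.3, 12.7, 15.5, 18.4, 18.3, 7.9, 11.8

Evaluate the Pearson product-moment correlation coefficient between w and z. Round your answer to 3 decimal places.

0.809

n = 7, Σw = 203.3, Σz = 99.9, Σw² = 6165.11, Σz² = 1510.73, Σwz = 3021.76
nΣwz − ΣwΣz = 21152.32 − 20309.67 = 842.65
nΣw² − (Σw)² = 43155.77 − 41330.89 = 1824.88; nΣz² − (Σz)² = 10575.11 − 9980.01 = 595.1
r = 842.65 / √(1824.88 × 595.1) = 842.65 / 1042.1066 ≈ 0.809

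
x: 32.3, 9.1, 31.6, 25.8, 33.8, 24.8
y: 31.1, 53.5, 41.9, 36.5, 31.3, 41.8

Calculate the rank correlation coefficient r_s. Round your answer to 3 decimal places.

-0.771

Rank x: 5, 1, 4, 3, 6, 2
Rank y: 1, 6, 5, 3, 2, 4
d = rank(x) − rank(y): 4, -5, -1, 0, 4, -2; Σd² = 62
ρ = 1 − 6Σd² / [n(n²−1)] = 1 − 6×62 / (6×35) = 1 − 372/210 ≈ -0.771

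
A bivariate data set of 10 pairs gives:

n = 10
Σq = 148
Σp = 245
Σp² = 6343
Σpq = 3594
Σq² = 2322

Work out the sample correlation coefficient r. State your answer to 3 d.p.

-0.151

r = (nΣpq − ΣpΣq) / √[(nΣp² − (Σp)²)(nΣq² − (Σq)²)]
Numerator: 10×3594 − 245×148 = -320
Denominator: √[(63430 − 60025)(23220 − 21904)] = √[3405 × 1316] = 2116.8325
r = -320 / 2116.8325 ≈ -0.151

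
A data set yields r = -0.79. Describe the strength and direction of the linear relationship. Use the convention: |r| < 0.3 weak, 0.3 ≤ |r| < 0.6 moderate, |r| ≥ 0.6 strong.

r = -0.79 < 0 so the relationship is negative.
|r| = 0.79, which falls in the strong range.

strong negative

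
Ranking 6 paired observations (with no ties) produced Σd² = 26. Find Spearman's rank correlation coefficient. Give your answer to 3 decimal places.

ρ = 1 − 6Σd² / [n(n²−1)] = 1 − 6×26 / (6×35)
  = 1 − 156/210 = 1 − 0.7429 ≈ 0.257

0.257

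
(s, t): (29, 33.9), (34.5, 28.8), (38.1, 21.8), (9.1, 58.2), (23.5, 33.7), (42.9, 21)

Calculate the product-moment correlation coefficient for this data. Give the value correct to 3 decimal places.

-0.970

n = 6, Σs = 177.1, Σt = 197.4, Σs² = 5958.33, Σt² = 7417.82, Σst = 5029.75
nΣst − ΣsΣt = 30178.5 − 34959.54 = -4781.04
nΣs² − (Σs)² = 35749.98 − 31364.41 = 4385.57; nΣt² − (Σt)² = 44506.92 − 38966.76 = 5540.16
r = -4781.04 / √(4385.57 × 5540.16) = -4781.04 / 4929.1743 ≈ -0.970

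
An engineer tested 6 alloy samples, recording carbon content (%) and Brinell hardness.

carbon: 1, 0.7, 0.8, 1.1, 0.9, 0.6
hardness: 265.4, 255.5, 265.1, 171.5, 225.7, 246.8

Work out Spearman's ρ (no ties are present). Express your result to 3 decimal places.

Rank carbon: 5, 2, 3, 6, 4, 1
Rank hardness: 6, 4, 5, 1, 2, 3
d = rank(carbon) − rank(hardness): -1, -2, -2, 5, 2, -2; Σd² = 42
ρ = 1 − 6Σd² / [n(n²−1)] = 1 − 6×42 / (6×35) = 1 − 252/210 ≈ -0.200

-0.200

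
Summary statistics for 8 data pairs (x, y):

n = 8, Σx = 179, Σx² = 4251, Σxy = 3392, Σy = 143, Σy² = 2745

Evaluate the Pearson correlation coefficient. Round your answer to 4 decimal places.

0.8927

r = (nΣxy − ΣxΣy) / √[(nΣx² − (Σx)²)(nΣy² − (Σy)²)]
Numerator: 8×3392 − 179×143 = 1539
Denominator: √[(34008 − 32041)(21960 − 20449)] = √[1967 × 1511] = 1723.9887
r = 1539 / 1723.9887 ≈ 0.8927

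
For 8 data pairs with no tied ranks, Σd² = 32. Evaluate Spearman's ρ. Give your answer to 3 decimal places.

ρ = 1 − 6Σd² / [n(n²−1)] = 1 − 6×32 / (8×63)
  = 1 − 192/504 = 1 − 0.3810 ≈ 0.619

0.619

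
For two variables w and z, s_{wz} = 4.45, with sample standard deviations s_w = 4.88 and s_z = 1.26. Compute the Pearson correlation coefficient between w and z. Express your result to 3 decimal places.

r = Cov(w,z) / (s_w · s_z) = 4.45 / (4.88 × 1.26)
  = 4.45 / 6.1488 ≈ 0.724

0.724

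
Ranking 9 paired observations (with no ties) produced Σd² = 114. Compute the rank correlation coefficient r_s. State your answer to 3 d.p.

ρ = 1 − 6Σd² / [n(n²−1)] = 1 − 6×114 / (9×80)
  = 1 − 684/720 = 1 − 0.9500 ≈ 0.050

0.050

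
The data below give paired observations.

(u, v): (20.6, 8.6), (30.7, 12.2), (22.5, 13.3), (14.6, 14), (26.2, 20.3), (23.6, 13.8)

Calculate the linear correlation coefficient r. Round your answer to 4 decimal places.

n = 6, Σu = 138.2, Σv = 82.2, Σu² = 3329.66, Σv² = 1198.22, Σuv = 1912.89
nΣuv − ΣuΣv = 11477.34 − 11360.04 = 117.3
nΣu² − (Σu)² = 19977.96 − 19099.24 = 878.72; nΣv² − (Σv)² = 7189.32 − 6756.84 = 432.48
r = 117.3 / √(878.72 × 432.48) = 117.3 / 616.4648 ≈ 0.1903

0.1903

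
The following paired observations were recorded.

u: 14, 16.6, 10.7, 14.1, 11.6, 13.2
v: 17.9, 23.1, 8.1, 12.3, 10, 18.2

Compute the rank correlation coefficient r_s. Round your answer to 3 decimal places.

Rank u: 4, 6, 1, 5, 2, 3
Rank v: 4, 6, 1, 3, 2, 5
d = rank(u) − rank(v): 0, 0, 0, 2, 0, -2; Σd² = 8
ρ = 1 − 6Σd² / [n(n²−1)] = 1 − 6×8 / (6×35) = 1 − 48/210 ≈ 0.771

0.771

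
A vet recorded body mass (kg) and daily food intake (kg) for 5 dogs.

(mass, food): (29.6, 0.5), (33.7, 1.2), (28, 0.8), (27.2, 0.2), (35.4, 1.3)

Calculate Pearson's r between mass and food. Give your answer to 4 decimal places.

0.8959

n = 5, Σx = 153.9, Σy = 4, Σx² = 4788.85, Σy² = 4.06, Σxy = 129.1
nΣxy − ΣxΣy = 645.5 − 615.6 = 29.9
nΣx² − (Σx)² = 23944.25 − 23685.21 = 259.04; nΣy² − (Σy)² = 20.3 − 16 = 4.3
r = 29.9 / √(259.04 × 4.3) = 29.9 / 33.3747 ≈ 0.8959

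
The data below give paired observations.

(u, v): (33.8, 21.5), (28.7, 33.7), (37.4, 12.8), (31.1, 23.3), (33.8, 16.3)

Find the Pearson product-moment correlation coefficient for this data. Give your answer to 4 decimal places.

n = 5, Σu = 164.8, Σv = 107.6, Σu² = 5474.54, Σv² = 2570.36, Σuv = 3448.18
nΣuv − ΣuΣv = 17240.9 − 17732.48 = -491.58
nΣu² − (Σu)² = 27372.7 − 27159.04 = 213.66; nΣv² − (Σv)² = 12851.8 − 11577.76 = 1274.04
r = -491.58 / √(213.66 × 1274.04) = -491.58 / 521.7388 ≈ -0.9422

-0.9422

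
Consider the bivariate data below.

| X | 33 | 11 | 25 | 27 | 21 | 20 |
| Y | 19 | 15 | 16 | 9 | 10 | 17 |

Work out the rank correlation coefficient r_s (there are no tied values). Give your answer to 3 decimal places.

0.143

Rank X: 6, 1, 4, 5, 3, 2
Rank Y: 6, 3, 4, 1, 2, 5
d = rank(X) − rank(Y): 0, -2, 0, 4, 1, -3; Σd² = 30
ρ = 1 − 6Σd² / [n(n²−1)] = 1 − 6×30 / (6×35) = 1 − 180/210 ≈ 0.143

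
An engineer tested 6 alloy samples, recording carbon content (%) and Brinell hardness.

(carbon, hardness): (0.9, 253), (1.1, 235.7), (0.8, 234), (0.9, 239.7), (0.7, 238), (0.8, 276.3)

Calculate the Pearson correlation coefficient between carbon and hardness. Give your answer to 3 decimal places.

n = 6, Σx = 5.2, Σy = 1476.7, Σx² = 4.6, Σy² = 364761.27, Σxy = 1277.54
nΣxy − ΣxΣy = 7665.24 − 7678.84 = -13.6
nΣx² − (Σx)² = 27.6 − 27.04 = 0.56; nΣy² − (Σy)² = 2188567.62 − 2180642.89 = 7924.73
r = -13.6 / √(0.56 × 7924.73) = -13.6 / 66.6172 ≈ -0.204

-0.204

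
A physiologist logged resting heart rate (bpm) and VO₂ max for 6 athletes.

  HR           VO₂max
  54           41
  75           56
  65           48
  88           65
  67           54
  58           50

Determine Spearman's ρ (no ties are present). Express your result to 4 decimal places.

Rank HR: 1, 5, 3, 6, 4, 2
Rank VO₂max: 1, 5, 2, 6, 4, 3
d = rank(HR) − rank(VO₂max): 0, 0, 1, 0, 0, -1; Σd² = 2
ρ = 1 − 6Σd² / [n(n²−1)] = 1 − 6×2 / (6×35) = 1 − 12/210 ≈ 0.9429

0.9429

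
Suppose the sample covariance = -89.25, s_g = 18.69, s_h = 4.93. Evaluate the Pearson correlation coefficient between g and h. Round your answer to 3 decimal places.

-0.969

r = Cov(g,h) / (s_g · s_h) = -89.25 / (18.69 × 4.93)
  = -89.25 / 92.1417 ≈ -0.969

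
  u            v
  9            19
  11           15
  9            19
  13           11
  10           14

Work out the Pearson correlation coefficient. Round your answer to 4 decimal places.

-0.9221

n = 5, Σu = 52, Σv = 78, Σu² = 552, Σv² = 1264, Σuv = 790
nΣuv − ΣuΣv = 3950 − 4056 = -106
nΣu² − (Σu)² = 2760 − 2704 = 56; nΣv² − (Σv)² = 6320 − 6084 = 236
r = -106 / √(56 × 236) = -106 / 114.9609 ≈ -0.9221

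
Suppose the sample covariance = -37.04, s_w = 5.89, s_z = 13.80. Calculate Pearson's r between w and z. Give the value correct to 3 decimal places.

r = Cov(w,z) / (s_w · s_z) = -37.04 / (5.89 × 13.80)
  = -37.04 / 81.2820 ≈ -0.456

-0.456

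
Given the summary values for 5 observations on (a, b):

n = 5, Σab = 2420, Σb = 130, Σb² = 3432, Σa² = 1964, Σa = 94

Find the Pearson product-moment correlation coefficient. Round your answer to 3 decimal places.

r = (nΣab − ΣaΣb) / √[(nΣa² − (Σa)²)(nΣb² − (Σb)²)]
Numerator: 5×2420 − 94×130 = -120
Denominator: √[(9820 − 8836)(17160 − 16900)] = √[984 × 260] = 505.8063
r = -120 / 505.8063 ≈ -0.237

-0.237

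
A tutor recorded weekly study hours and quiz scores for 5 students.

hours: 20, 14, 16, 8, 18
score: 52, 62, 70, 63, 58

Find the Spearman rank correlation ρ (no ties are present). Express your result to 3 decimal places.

-0.700

Rank hours: 5, 2, 3, 1, 4
Rank score: 1, 3, 5, 4, 2
d = rank(hours) − rank(score): 4, -1, -2, -3, 2; Σd² = 34
ρ = 1 − 6Σd² / [n(n²−1)] = 1 − 6×34 / (5×24) = 1 − 204/120 ≈ -0.700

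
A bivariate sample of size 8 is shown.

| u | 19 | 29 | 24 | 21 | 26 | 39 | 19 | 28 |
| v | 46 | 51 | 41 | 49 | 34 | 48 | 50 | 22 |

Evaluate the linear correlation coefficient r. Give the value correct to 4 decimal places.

n = 8, Σu = 205, Σv = 341, Σu² = 5561, Σv² = 15243, Σuv = 8688
nΣuv − ΣuΣv = 69504 − 69905 = -401
nΣu² − (Σu)² = 44488 − 42025 = 2463; nΣv² − (Σv)² = 121944 − 116281 = 5663
r = -401 / √(2463 × 5663) = -401 / 3734.6980 ≈ -0.1074

-0.1074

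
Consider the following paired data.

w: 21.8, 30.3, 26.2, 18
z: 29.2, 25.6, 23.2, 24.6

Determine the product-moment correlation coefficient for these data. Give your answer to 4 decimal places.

n = 4, Σw = 96.3, Σz = 102.6, Σw² = 2403.77, Σz² = 2651.4, Σwz = 2462.88
nΣwz − ΣwΣz = 9851.52 − 9880.38 = -28.86
nΣw² − (Σw)² = 9615.08 − 9273.69 = 341.39; nΣz² − (Σz)² = 10605.6 − 10526.76 = 78.84
r = -28.86 / √(341.39 × 78.84) = -28.86 / 164.0585 ≈ -0.1759

-0.1759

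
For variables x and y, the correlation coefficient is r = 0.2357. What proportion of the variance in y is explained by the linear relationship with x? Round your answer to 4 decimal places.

r² = (0.2357)² = 0.0556

0.0556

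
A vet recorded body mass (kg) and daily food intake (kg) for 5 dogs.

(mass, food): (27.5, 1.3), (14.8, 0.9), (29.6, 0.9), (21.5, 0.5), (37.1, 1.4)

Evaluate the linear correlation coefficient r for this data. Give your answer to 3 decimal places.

0.650

n = 5, Σx = 130.5, Σy = 5, Σx² = 3690.11, Σy² = 5.52, Σxy = 138.4
nΣxy − ΣxΣy = 692 − 652.5 = 39.5
nΣx² − (Σx)² = 18450.55 − 17030.25 = 1420.3; nΣy² − (Σy)² = 27.6 − 25 = 2.6
r = 39.5 / √(1420.3 × 2.6) = 39.5 / 60.7682 ≈ 0.650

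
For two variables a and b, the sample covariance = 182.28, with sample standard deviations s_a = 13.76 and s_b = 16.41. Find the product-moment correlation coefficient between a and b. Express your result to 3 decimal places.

0.807

r = Cov(a,b) / (s_a · s_b) = 182.28 / (13.76 × 16.41)
  = 182.28 / 225.8016 ≈ 0.807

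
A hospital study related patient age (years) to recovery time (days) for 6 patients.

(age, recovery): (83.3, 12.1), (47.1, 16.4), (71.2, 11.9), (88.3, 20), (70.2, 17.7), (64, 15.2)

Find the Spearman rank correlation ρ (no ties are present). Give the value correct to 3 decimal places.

Rank age: 5, 1, 4, 6, 3, 2
Rank recovery: 2, 4, 1, 6, 5, 3
d = rank(age) − rank(recovery): 3, -3, 3, 0, -2, -1; Σd² = 32
ρ = 1 − 6Σd² / [n(n²−1)] = 1 − 6×32 / (6×35) = 1 − 192/210 ≈ 0.086

0.086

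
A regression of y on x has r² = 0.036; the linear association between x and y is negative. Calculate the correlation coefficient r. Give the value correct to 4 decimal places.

-0.1897

|r| = √0.036 = 0.1897
The association is negative, so r = −0.1897.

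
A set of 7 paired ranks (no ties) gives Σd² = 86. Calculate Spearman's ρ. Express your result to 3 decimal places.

ρ = 1 − 6Σd² / [n(n²−1)] = 1 − 6×86 / (7×48)
  = 1 − 516/336 = 1 − 1.5357 ≈ -0.536

-0.536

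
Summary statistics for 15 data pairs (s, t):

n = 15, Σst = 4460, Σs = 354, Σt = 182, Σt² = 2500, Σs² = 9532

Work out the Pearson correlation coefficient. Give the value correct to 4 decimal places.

r = (nΣst − ΣsΣt) / √[(nΣs² − (Σs)²)(nΣt² − (Σt)²)]
Numerator: 15×4460 − 354×182 = 2472
Denominator: √[(142980 − 125316)(37500 − 33124)] = √[17664 × 4376] = 8791.9090
r = 2472 / 8791.9090 ≈ 0.2812

0.2812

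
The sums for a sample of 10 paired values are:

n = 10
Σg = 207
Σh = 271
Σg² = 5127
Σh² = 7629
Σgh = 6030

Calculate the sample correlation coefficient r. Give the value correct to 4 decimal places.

0.8581

r = (nΣgh − ΣgΣh) / √[(nΣg² − (Σg)²)(nΣh² − (Σh)²)]
Numerator: 10×6030 − 207×271 = 4203
Denominator: √[(51270 − 42849)(76290 − 73441)] = √[8421 × 2849] = 4898.1046
r = 4203 / 4898.1046 ≈ 0.8581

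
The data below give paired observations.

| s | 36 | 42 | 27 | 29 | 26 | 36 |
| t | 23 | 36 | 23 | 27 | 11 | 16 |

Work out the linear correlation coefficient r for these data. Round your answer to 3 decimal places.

n = 6, Σs = 196, Σt = 136, Σs² = 6602, Σt² = 3460, Σst = 4606
nΣst − ΣsΣt = 27636 − 26656 = 980
nΣs² − (Σs)² = 39612 − 38416 = 1196; nΣt² − (Σt)² = 20760 − 18496 = 2264
r = 980 / √(1196 × 2264) = 980 / 1645.5224 ≈ 0.596

0.596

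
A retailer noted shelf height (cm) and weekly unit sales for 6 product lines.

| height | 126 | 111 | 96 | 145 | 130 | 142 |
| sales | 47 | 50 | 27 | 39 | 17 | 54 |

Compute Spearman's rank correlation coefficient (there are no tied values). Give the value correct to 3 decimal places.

0.143

Rank height: 3, 2, 1, 6, 4, 5
Rank sales: 4, 5, 2, 3, 1, 6
d = rank(height) − rank(sales): -1, -3, -1, 3, 3, -1; Σd² = 30
ρ = 1 − 6Σd² / [n(n²−1)] = 1 − 6×30 / (6×35) = 1 − 180/210 ≈ 0.143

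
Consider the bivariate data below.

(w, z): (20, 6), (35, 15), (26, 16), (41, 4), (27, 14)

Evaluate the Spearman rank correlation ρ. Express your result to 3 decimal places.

Rank w: 1, 4, 2, 5, 3
Rank z: 2, 4, 5, 1, 3
d = rank(w) − rank(z): -1, 0, -3, 4, 0; Σd² = 26
ρ = 1 − 6Σd² / [n(n²−1)] = 1 − 6×26 / (5×24) = 1 − 156/120 ≈ -0.300

-0.300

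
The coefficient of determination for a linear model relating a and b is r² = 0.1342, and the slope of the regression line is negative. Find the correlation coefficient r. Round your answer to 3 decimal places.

-0.366

|r| = √0.1342 = 0.366
The association is negative, so r = −0.366.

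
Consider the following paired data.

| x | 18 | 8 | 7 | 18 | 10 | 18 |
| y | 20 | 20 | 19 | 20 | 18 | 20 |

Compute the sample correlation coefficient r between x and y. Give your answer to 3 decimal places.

n = 6, Σx = 79, Σy = 117, Σx² = 1185, Σy² = 2285, Σxy = 1553
nΣxy − ΣxΣy = 9318 − 9243 = 75
nΣx² − (Σx)² = 7110 − 6241 = 869; nΣy² − (Σy)² = 13710 − 13689 = 21
r = 75 / √(869 × 21) = 75 / 135.0889 ≈ 0.555

0.555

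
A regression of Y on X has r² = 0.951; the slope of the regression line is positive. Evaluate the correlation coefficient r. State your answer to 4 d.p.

|r| = √0.951 = 0.9752
The association is positive, so r = 0.9752.

0.9752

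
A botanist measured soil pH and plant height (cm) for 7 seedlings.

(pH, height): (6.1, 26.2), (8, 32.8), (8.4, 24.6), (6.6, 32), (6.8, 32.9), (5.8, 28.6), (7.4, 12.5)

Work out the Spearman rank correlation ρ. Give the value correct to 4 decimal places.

Rank pH: 2, 6, 7, 3, 4, 1, 5
Rank height: 3, 6, 2, 5, 7, 4, 1
d = rank(pH) − rank(height): -1, 0, 5, -2, -3, -3, 4; Σd² = 64
ρ = 1 − 6Σd² / [n(n²−1)] = 1 − 6×64 / (7×48) = 1 − 384/336 ≈ -0.1429

-0.1429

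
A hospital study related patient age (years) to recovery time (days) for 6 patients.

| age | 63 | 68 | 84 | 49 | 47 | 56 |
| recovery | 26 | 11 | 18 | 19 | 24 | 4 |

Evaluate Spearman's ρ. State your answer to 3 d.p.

-0.314

Rank age: 4, 5, 6, 2, 1, 3
Rank recovery: 6, 2, 3, 4, 5, 1
d = rank(age) − rank(recovery): -2, 3, 3, -2, -4, 2; Σd² = 46
ρ = 1 − 6Σd² / [n(n²−1)] = 1 − 6×46 / (6×35) = 1 − 276/210 ≈ -0.314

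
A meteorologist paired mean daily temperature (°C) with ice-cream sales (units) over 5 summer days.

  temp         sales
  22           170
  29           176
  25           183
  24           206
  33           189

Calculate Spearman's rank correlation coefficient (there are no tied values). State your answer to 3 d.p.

0.300

Rank temp: 1, 4, 3, 2, 5
Rank sales: 1, 2, 3, 5, 4
d = rank(temp) − rank(sales): 0, 2, 0, -3, 1; Σd² = 14
ρ = 1 − 6Σd² / [n(n²−1)] = 1 − 6×14 / (5×24) = 1 − 84/120 ≈ 0.300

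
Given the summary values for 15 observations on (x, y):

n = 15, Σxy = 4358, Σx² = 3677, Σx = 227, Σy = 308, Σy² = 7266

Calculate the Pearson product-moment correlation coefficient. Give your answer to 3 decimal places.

r = (nΣxy − ΣxΣy) / √[(nΣx² − (Σx)²)(nΣy² − (Σy)²)]
Numerator: 15×4358 − 227×308 = -4546
Denominator: √[(55155 − 51529)(108990 − 94864)] = √[3626 × 14126] = 7156.8761
r = -4546 / 7156.8761 ≈ -0.635

-0.635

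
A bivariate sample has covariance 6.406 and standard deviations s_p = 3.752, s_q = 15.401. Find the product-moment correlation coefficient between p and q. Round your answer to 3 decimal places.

0.111

r = Cov(p,q) / (s_p · s_q) = 6.406 / (3.752 × 15.401)
  = 6.406 / 57.7846 ≈ 0.111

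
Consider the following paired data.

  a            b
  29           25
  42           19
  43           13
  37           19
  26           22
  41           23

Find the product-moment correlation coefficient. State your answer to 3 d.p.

n = 6, Σa = 218, Σb = 121, Σa² = 8180, Σb² = 2529, Σab = 4300
nΣab − ΣaΣb = 25800 − 26378 = -578
nΣa² − (Σa)² = 49080 − 47524 = 1556; nΣb² − (Σb)² = 15174 − 14641 = 533
r = -578 / √(1556 × 533) = -578 / 910.6855 ≈ -0.635

-0.635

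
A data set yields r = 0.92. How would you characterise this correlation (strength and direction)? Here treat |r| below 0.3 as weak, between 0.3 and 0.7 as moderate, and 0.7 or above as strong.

strong positive

r = 0.92 > 0 so the relationship is positive.
|r| = 0.92, which falls in the strong range.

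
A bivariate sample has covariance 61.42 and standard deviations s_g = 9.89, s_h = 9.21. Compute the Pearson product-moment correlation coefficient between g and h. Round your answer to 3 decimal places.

0.674

r = Cov(g,h) / (s_g · s_h) = 61.42 / (9.89 × 9.21)
  = 61.42 / 91.0869 ≈ 0.674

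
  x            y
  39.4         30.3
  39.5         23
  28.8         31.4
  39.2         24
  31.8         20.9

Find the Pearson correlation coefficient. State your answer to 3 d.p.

-0.210

n = 5, Σx = 178.7, Σy = 129.6, Σx² = 6489.93, Σy² = 3445.86, Σxy = 4612.06
nΣxy − ΣxΣy = 23060.3 − 23159.52 = -99.22
nΣx² − (Σx)² = 32449.65 − 31933.69 = 515.96; nΣy² − (Σy)² = 17229.3 − 16796.16 = 433.14
r = -99.22 / √(515.96 × 433.14) = -99.22 / 472.7398 ≈ -0.210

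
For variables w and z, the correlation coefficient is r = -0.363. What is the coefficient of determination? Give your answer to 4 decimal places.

0.1318

r² = (-0.363)² = 0.1318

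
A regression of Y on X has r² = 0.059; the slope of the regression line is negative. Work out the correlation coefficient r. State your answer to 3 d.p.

|r| = √0.059 = 0.243
The association is negative, so r = −0.243.

-0.243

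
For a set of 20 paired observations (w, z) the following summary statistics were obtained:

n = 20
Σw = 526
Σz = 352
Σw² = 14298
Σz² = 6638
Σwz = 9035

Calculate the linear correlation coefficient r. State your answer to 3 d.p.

r = (nΣwz − ΣwΣz) / √[(nΣw² − (Σw)²)(nΣz² − (Σz)²)]
Numerator: 20×9035 − 526×352 = -4452
Denominator: √[(285960 − 276676)(132760 − 123904)] = √[9284 × 8856] = 9067.4751
r = -4452 / 9067.4751 ≈ -0.491

-0.491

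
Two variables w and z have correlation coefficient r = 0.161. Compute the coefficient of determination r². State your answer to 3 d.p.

r² = (0.161)² = 0.026

0.026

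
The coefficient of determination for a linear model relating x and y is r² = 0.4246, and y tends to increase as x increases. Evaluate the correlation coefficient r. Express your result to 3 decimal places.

|r| = √0.4246 = 0.652
The association is positive, so r = 0.652.

0.652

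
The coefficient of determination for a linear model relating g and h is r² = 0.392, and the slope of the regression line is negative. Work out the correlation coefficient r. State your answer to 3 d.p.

|r| = √0.392 = 0.626
The association is negative, so r = −0.626.

-0.626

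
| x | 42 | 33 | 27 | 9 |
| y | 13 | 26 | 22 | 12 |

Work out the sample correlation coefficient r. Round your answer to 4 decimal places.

n = 4, Σx = 111, Σy = 73, Σx² = 3663, Σy² = 1473, Σxy = 2106
nΣxy − ΣxΣy = 8424 − 8103 = 321
nΣx² − (Σx)² = 14652 − 12321 = 2331; nΣy² − (Σy)² = 5892 − 5329 = 563
r = 321 / √(2331 × 563) = 321 / 1145.5798 ≈ 0.2802

0.2802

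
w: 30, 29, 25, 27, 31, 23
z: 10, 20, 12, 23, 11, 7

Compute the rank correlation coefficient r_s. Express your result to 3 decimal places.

Rank w: 5, 4, 2, 3, 6, 1
Rank z: 2, 5, 4, 6, 3, 1
d = rank(w) − rank(z): 3, -1, -2, -3, 3, 0; Σd² = 32
ρ = 1 − 6Σd² / [n(n²−1)] = 1 − 6×32 / (6×35) = 1 − 192/210 ≈ 0.086

0.086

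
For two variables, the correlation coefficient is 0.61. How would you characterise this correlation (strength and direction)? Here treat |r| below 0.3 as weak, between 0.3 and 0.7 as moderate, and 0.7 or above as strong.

r = 0.61 > 0 so the relationship is positive.
|r| = 0.61, which falls in the moderate range.

moderate positive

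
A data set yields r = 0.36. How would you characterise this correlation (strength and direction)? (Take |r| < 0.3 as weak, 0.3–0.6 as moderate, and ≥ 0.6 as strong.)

moderate positive

r = 0.36 > 0 so the relationship is positive.
|r| = 0.36, which falls in the moderate range.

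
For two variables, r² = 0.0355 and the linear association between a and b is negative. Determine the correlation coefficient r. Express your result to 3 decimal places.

-0.188

|r| = √0.0355 = 0.188
The association is negative, so r = −0.188.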